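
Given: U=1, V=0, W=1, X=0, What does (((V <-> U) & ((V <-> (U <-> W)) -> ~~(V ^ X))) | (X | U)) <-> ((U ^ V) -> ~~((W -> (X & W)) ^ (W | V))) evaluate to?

V <-> U = 0 <-> 1 = 0
U <-> W = 1 <-> 1 = 1
V <-> (U <-> W) = 0 <-> 1 = 0
V ^ X = 0 ^ 0 = 0
~(V ^ X) = ~0 = 1
~~(V ^ X) = ~1 = 0
(V <-> (U <-> W)) -> ~~(V ^ X) = 0 -> 0 = 1
(V <-> U) & ((V <-> (U <-> W)) -> ~~(V ^ X)) = 0 & 1 = 0
X | U = 0 | 1 = 1
((V <-> U) & ((V <-> (U <-> W)) -> ~~(V ^ X))) | (X | U) = 0 | 1 = 1
U ^ V = 1 ^ 0 = 1
X & W = 0 & 1 = 0
W -> (X & W) = 1 -> 0 = 0
W | V = 1 | 0 = 1
(W -> (X & W)) ^ (W | V) = 0 ^ 1 = 1
~((W -> (X & W)) ^ (W | V)) = ~1 = 0
~~((W -> (X & W)) ^ (W | V)) = ~0 = 1
(U ^ V) -> ~~((W -> (X & W)) ^ (W | V)) = 1 -> 1 = 1
(((V <-> U) & ((V <-> (U <-> W)) -> ~~(V ^ X))) | (X | U)) <-> ((U ^ V) -> ~~((W -> (X & W)) ^ (W | V))) = 1 <-> 1 = 1

1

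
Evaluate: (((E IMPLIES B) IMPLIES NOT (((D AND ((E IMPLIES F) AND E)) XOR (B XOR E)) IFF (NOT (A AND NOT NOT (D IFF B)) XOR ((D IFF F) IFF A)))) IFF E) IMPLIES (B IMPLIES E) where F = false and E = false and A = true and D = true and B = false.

E IMPLIES B = false IMPLIES false = true
E IMPLIES F = false IMPLIES false = true
(E IMPLIES F) AND E = true AND false = false
D AND ((E IMPLIES F) AND E) = true AND false = false
B XOR E = false XOR false = false
(D AND ((E IMPLIES F) AND E)) XOR (B XOR E) = false XOR false = false
D IFF B = true IFF false = false
NOT (D IFF B) = NOT false = true
NOT NOT (D IFF B) = NOT true = false
A AND NOT NOT (D IFF B) = true AND false = false
NOT (A AND NOT NOT (D IFF B)) = NOT false = true
D IFF F = true IFF false = false
(D IFF F) IFF A = false IFF true = false
NOT (A AND NOT NOT (D IFF B)) XOR ((D IFF F) IFF A) = true XOR false = true
((D AND ((E IMPLIES F) AND E)) XOR (B XOR E)) IFF (NOT (A AND NOT NOT (D IFF B)) XOR ((D IFF F) IFF A)) = false IFF true = false
NOT (((D AND ((E IMPLIES F) AND E)) XOR (B XOR E)) IFF (NOT (A AND NOT NOT (D IFF B)) XOR ((D IFF F) IFF A))) = NOT false = true
(E IMPLIES B) IMPLIES NOT (((D AND ((E IMPLIES F) AND E)) XOR (B XOR E)) IFF (NOT (A AND NOT NOT (D IFF B)) XOR ((D IFF F) IFF A))) = true IMPLIES true = true
((E IMPLIES B) IMPLIES NOT (((D AND ((E IMPLIES F) AND E)) XOR (B XOR E)) IFF (NOT (A AND NOT NOT (D IFF B)) XOR ((D IFF F) IFF A)))) IFF E = true IFF false = false
B IMPLIES E = false IMPLIES false = true
(((E IMPLIES B) IMPLIES NOT (((D AND ((E IMPLIES F) AND E)) XOR (B XOR E)) IFF (NOT (A AND NOT NOT (D IFF B)) XOR ((D IFF F) IFF A)))) IFF E) IMPLIES (B IMPLIES E) = false IMPLIES true = true

true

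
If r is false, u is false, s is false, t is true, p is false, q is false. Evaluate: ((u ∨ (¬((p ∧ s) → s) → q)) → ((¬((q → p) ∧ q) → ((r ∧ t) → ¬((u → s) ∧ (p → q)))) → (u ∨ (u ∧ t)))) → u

T

p ∧ s = F ∧ F = F
(p ∧ s) → s = F → F = T
¬((p ∧ s) → s) = ¬T = F
¬((p ∧ s) → s) → q = F → F = T
u ∨ (¬((p ∧ s) → s) → q) = F ∨ T = T
q → p = F → F = T
(q → p) ∧ q = T ∧ F = F
¬((q → p) ∧ q) = ¬F = T
r ∧ t = F ∧ T = F
u → s = F → F = T
p → q = F → F = T
(u → s) ∧ (p → q) = T ∧ T = T
¬((u → s) ∧ (p → q)) = ¬T = F
(r ∧ t) → ¬((u → s) ∧ (p → q)) = F → F = T
¬((q → p) ∧ q) → ((r ∧ t) → ¬((u → s) ∧ (p → q))) = T → T = T
u ∧ t = F ∧ T = F
u ∨ (u ∧ t) = F ∨ F = F
(¬((q → p) ∧ q) → ((r ∧ t) → ¬((u → s) ∧ (p → q)))) → (u ∨ (u ∧ t)) = T → F = F
(u ∨ (¬((p ∧ s) → s) → q)) → ((¬((q → p) ∧ q) → ((r ∧ t) → ¬((u → s) ∧ (p → q)))) → (u ∨ (u ∧ t))) = T → F = F
((u ∨ (¬((p ∧ s) → s) → q)) → ((¬((q → p) ∧ q) → ((r ∧ t) → ¬((u → s) ∧ (p → q)))) → (u ∨ (u ∧ t)))) → u = F → F = T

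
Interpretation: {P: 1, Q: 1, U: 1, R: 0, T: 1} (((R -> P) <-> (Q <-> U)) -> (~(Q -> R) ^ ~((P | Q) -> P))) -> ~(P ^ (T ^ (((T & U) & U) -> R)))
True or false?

1

R -> P = 0 -> 1 = 1
Q <-> U = 1 <-> 1 = 1
(R -> P) <-> (Q <-> U) = 1 <-> 1 = 1
Q -> R = 1 -> 0 = 0
~(Q -> R) = ~0 = 1
P | Q = 1 | 1 = 1
(P | Q) -> P = 1 -> 1 = 1
~((P | Q) -> P) = ~1 = 0
~(Q -> R) ^ ~((P | Q) -> P) = 1 ^ 0 = 1
((R -> P) <-> (Q <-> U)) -> (~(Q -> R) ^ ~((P | Q) -> P)) = 1 -> 1 = 1
T & U = 1 & 1 = 1
(T & U) & U = 1 & 1 = 1
((T & U) & U) -> R = 1 -> 0 = 0
T ^ (((T & U) & U) -> R) = 1 ^ 0 = 1
P ^ (T ^ (((T & U) & U) -> R)) = 1 ^ 1 = 0
~(P ^ (T ^ (((T & U) & U) -> R))) = ~0 = 1
(((R -> P) <-> (Q <-> U)) -> (~(Q -> R) ^ ~((P | Q) -> P))) -> ~(P ^ (T ^ (((T & U) & U) -> R))) = 1 -> 1 = 1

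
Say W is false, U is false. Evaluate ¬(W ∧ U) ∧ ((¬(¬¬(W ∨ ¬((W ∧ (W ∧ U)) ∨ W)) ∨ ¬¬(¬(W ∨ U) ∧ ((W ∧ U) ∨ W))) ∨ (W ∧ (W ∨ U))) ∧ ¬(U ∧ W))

W ∧ U = F ∧ F = F
¬(W ∧ U) = ¬F = T
W ∧ U = F ∧ F = F
W ∧ (W ∧ U) = F ∧ F = F
(W ∧ (W ∧ U)) ∨ W = F ∨ F = F
¬((W ∧ (W ∧ U)) ∨ W) = ¬F = T
W ∨ ¬((W ∧ (W ∧ U)) ∨ W) = F ∨ T = T
¬(W ∨ ¬((W ∧ (W ∧ U)) ∨ W)) = ¬T = F
¬¬(W ∨ ¬((W ∧ (W ∧ U)) ∨ W)) = ¬F = T
W ∨ U = F ∨ F = F
¬(W ∨ U) = ¬F = T
W ∧ U = F ∧ F = F
(W ∧ U) ∨ W = F ∨ F = F
¬(W ∨ U) ∧ ((W ∧ U) ∨ W) = T ∧ F = F
¬(¬(W ∨ U) ∧ ((W ∧ U) ∨ W)) = ¬F = T
¬¬(¬(W ∨ U) ∧ ((W ∧ U) ∨ W)) = ¬T = F
¬¬(W ∨ ¬((W ∧ (W ∧ U)) ∨ W)) ∨ ¬¬(¬(W ∨ U) ∧ ((W ∧ U) ∨ W)) = T ∨ F = T
¬(¬¬(W ∨ ¬((W ∧ (W ∧ U)) ∨ W)) ∨ ¬¬(¬(W ∨ U) ∧ ((W ∧ U) ∨ W))) = ¬T = F
W ∨ U = F ∨ F = F
W ∧ (W ∨ U) = F ∧ F = F
¬(¬¬(W ∨ ¬((W ∧ (W ∧ U)) ∨ W)) ∨ ¬¬(¬(W ∨ U) ∧ ((W ∧ U) ∨ W))) ∨ (W ∧ (W ∨ U)) = F ∨ F = F
U ∧ W = F ∧ F = F
¬(U ∧ W) = ¬F = T
(¬(¬¬(W ∨ ¬((W ∧ (W ∧ U)) ∨ W)) ∨ ¬¬(¬(W ∨ U) ∧ ((W ∧ U) ∨ W))) ∨ (W ∧ (W ∨ U))) ∧ ¬(U ∧ W) = F ∧ T = F
¬(W ∧ U) ∧ ((¬(¬¬(W ∨ ¬((W ∧ (W ∧ U)) ∨ W)) ∨ ¬¬(¬(W ∨ U) ∧ ((W ∧ U) ∨ W))) ∨ (W ∧ (W ∨ U))) ∧ ¬(U ∧ W)) = T ∧ F = F

F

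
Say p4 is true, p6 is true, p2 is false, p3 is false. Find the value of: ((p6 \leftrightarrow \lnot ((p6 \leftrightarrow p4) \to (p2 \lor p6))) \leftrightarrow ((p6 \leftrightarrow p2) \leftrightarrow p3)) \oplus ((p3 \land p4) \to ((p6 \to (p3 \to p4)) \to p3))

T

p6 \leftrightarrow p4 = T \leftrightarrow T = T
p2 \lor p6 = F \lor T = T
(p6 \leftrightarrow p4) \to (p2 \lor p6) = T \to T = T
\lnot ((p6 \leftrightarrow p4) \to (p2 \lor p6)) = \lnot T = F
p6 \leftrightarrow \lnot ((p6 \leftrightarrow p4) \to (p2 \lor p6)) = T \leftrightarrow F = F
p6 \leftrightarrow p2 = T \leftrightarrow F = F
(p6 \leftrightarrow p2) \leftrightarrow p3 = F \leftrightarrow F = T
(p6 \leftrightarrow \lnot ((p6 \leftrightarrow p4) \to (p2 \lor p6))) \leftrightarrow ((p6 \leftrightarrow p2) \leftrightarrow p3) = F \leftrightarrow T = F
p3 \land p4 = F \land T = F
p3 \to p4 = F \to T = T
p6 \to (p3 \to p4) = T \to T = T
(p6 \to (p3 \to p4)) \to p3 = T \to F = F
(p3 \land p4) \to ((p6 \to (p3 \to p4)) \to p3) = F \to F = T
((p6 \leftrightarrow \lnot ((p6 \leftrightarrow p4) \to (p2 \lor p6))) \leftrightarrow ((p6 \leftrightarrow p2) \leftrightarrow p3)) \oplus ((p3 \land p4) \to ((p6 \to (p3 \to p4)) \to p3)) = F \oplus T = T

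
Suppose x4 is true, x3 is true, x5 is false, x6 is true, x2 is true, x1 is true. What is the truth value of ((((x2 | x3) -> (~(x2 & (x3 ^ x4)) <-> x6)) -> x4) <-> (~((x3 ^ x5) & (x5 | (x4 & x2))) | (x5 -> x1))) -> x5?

Substituting x4=True, x3=True, x5=False, x6=True, x2=True, x1=True:
x2 | x3 = True | True = True
x3 ^ x4 = True ^ True = False
x2 & (x3 ^ x4) = True & False = False
~(x2 & (x3 ^ x4)) = ~False = True
~(x2 & (x3 ^ x4)) <-> x6 = True <-> True = True
(x2 | x3) -> (~(x2 & (x3 ^ x4)) <-> x6) = True -> True = True
((x2 | x3) -> (~(x2 & (x3 ^ x4)) <-> x6)) -> x4 = True -> True = True
x3 ^ x5 = True ^ False = True
x4 & x2 = True & True = True
x5 | (x4 & x2) = False | True = True
(x3 ^ x5) & (x5 | (x4 & x2)) = True & True = True
~((x3 ^ x5) & (x5 | (x4 & x2))) = ~True = False
x5 -> x1 = False -> True = True
~((x3 ^ x5) & (x5 | (x4 & x2))) | (x5 -> x1) = False | True = True
(((x2 | x3) -> (~(x2 & (x3 ^ x4)) <-> x6)) -> x4) <-> (~((x3 ^ x5) & (x5 | (x4 & x2))) | (x5 -> x1)) = True <-> True = True
((((x2 | x3) -> (~(x2 & (x3 ^ x4)) <-> x6)) -> x4) <-> (~((x3 ^ x5) & (x5 | (x4 & x2))) | (x5 -> x1))) -> x5 = True -> False = False

False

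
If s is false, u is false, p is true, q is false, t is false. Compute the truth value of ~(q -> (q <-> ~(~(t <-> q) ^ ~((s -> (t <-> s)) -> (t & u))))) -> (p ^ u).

True

Substituting s=False, u=False, p=True, q=False, t=False:
t <-> q = False <-> False = True
~(t <-> q) = ~True = False
t <-> s = False <-> False = True
s -> (t <-> s) = False -> True = True
t & u = False & False = False
(s -> (t <-> s)) -> (t & u) = True -> False = False
~((s -> (t <-> s)) -> (t & u)) = ~False = True
~(t <-> q) ^ ~((s -> (t <-> s)) -> (t & u)) = False ^ True = True
~(~(t <-> q) ^ ~((s -> (t <-> s)) -> (t & u))) = ~True = False
q <-> ~(~(t <-> q) ^ ~((s -> (t <-> s)) -> (t & u))) = False <-> False = True
q -> (q <-> ~(~(t <-> q) ^ ~((s -> (t <-> s)) -> (t & u)))) = False -> True = True
~(q -> (q <-> ~(~(t <-> q) ^ ~((s -> (t <-> s)) -> (t & u))))) = ~True = False
p ^ u = True ^ False = True
~(q -> (q <-> ~(~(t <-> q) ^ ~((s -> (t <-> s)) -> (t & u))))) -> (p ^ u) = False -> True = True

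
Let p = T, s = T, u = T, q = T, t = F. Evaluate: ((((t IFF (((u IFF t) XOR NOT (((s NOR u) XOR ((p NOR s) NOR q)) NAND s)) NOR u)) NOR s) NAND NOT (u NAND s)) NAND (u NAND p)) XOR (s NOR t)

Substituting p=T, s=T, u=T, q=T, t=F:
u IFF t = T IFF F = F
s NOR u = T NOR T = F
p NOR s = T NOR T = F
(p NOR s) NOR q = F NOR T = F
(s NOR u) XOR ((p NOR s) NOR q) = F XOR F = F
((s NOR u) XOR ((p NOR s) NOR q)) NAND s = F NAND T = T
NOT (((s NOR u) XOR ((p NOR s) NOR q)) NAND s) = NOT T = F
(u IFF t) XOR NOT (((s NOR u) XOR ((p NOR s) NOR q)) NAND s) = F XOR F = F
((u IFF t) XOR NOT (((s NOR u) XOR ((p NOR s) NOR q)) NAND s)) NOR u = F NOR T = F
t IFF (((u IFF t) XOR NOT (((s NOR u) XOR ((p NOR s) NOR q)) NAND s)) NOR u) = F IFF F = T
(t IFF (((u IFF t) XOR NOT (((s NOR u) XOR ((p NOR s) NOR q)) NAND s)) NOR u)) NOR s = T NOR T = F
u NAND s = T NAND T = F
NOT (u NAND s) = NOT F = T
((t IFF (((u IFF t) XOR NOT (((s NOR u) XOR ((p NOR s) NOR q)) NAND s)) NOR u)) NOR s) NAND NOT (u NAND s) = F NAND T = T
u NAND p = T NAND T = F
(((t IFF (((u IFF t) XOR NOT (((s NOR u) XOR ((p NOR s) NOR q)) NAND s)) NOR u)) NOR s) NAND NOT (u NAND s)) NAND (u NAND p) = T NAND F = T
s NOR t = T NOR F = F
((((t IFF (((u IFF t) XOR NOT (((s NOR u) XOR ((p NOR s) NOR q)) NAND s)) NOR u)) NOR s) NAND NOT (u NAND s)) NAND (u NAND p)) XOR (s NOR t) = T XOR F = T

T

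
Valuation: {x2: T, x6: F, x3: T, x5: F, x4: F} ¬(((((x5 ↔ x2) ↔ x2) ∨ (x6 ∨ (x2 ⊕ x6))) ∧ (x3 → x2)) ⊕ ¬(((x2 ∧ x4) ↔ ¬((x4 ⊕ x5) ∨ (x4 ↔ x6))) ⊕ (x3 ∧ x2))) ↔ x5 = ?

x5 ↔ x2 = F ↔ T = F
(x5 ↔ x2) ↔ x2 = F ↔ T = F
x2 ⊕ x6 = T ⊕ F = T
x6 ∨ (x2 ⊕ x6) = F ∨ T = T
((x5 ↔ x2) ↔ x2) ∨ (x6 ∨ (x2 ⊕ x6)) = F ∨ T = T
x3 → x2 = T → T = T
(((x5 ↔ x2) ↔ x2) ∨ (x6 ∨ (x2 ⊕ x6))) ∧ (x3 → x2) = T ∧ T = T
x2 ∧ x4 = T ∧ F = F
x4 ⊕ x5 = F ⊕ F = F
x4 ↔ x6 = F ↔ F = T
(x4 ⊕ x5) ∨ (x4 ↔ x6) = F ∨ T = T
¬((x4 ⊕ x5) ∨ (x4 ↔ x6)) = ¬T = F
(x2 ∧ x4) ↔ ¬((x4 ⊕ x5) ∨ (x4 ↔ x6)) = F ↔ F = T
x3 ∧ x2 = T ∧ T = T
((x2 ∧ x4) ↔ ¬((x4 ⊕ x5) ∨ (x4 ↔ x6))) ⊕ (x3 ∧ x2) = T ⊕ T = F
¬(((x2 ∧ x4) ↔ ¬((x4 ⊕ x5) ∨ (x4 ↔ x6))) ⊕ (x3 ∧ x2)) = ¬F = T
((((x5 ↔ x2) ↔ x2) ∨ (x6 ∨ (x2 ⊕ x6))) ∧ (x3 → x2)) ⊕ ¬(((x2 ∧ x4) ↔ ¬((x4 ⊕ x5) ∨ (x4 ↔ x6))) ⊕ (x3 ∧ x2)) = T ⊕ T = F
¬(((((x5 ↔ x2) ↔ x2) ∨ (x6 ∨ (x2 ⊕ x6))) ∧ (x3 → x2)) ⊕ ¬(((x2 ∧ x4) ↔ ¬((x4 ⊕ x5) ∨ (x4 ↔ x6))) ⊕ (x3 ∧ x2))) = ¬F = T
¬(((((x5 ↔ x2) ↔ x2) ∨ (x6 ∨ (x2 ⊕ x6))) ∧ (x3 → x2)) ⊕ ¬(((x2 ∧ x4) ↔ ¬((x4 ⊕ x5) ∨ (x4 ↔ x6))) ⊕ (x3 ∧ x2))) ↔ x5 = T ↔ F = F

F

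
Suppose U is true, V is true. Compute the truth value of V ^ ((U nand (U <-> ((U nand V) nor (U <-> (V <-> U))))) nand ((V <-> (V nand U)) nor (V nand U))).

Substituting U=T, V=T:
U nand V = T nand T = F
V <-> U = T <-> T = T
U <-> (V <-> U) = T <-> T = T
(U nand V) nor (U <-> (V <-> U)) = F nor T = F
U <-> ((U nand V) nor (U <-> (V <-> U))) = T <-> F = F
U nand (U <-> ((U nand V) nor (U <-> (V <-> U)))) = T nand F = T
V nand U = T nand T = F
V <-> (V nand U) = T <-> F = F
V nand U = T nand T = F
(V <-> (V nand U)) nor (V nand U) = F nor F = T
(U nand (U <-> ((U nand V) nor (U <-> (V <-> U))))) nand ((V <-> (V nand U)) nor (V nand U)) = T nand T = F
V ^ ((U nand (U <-> ((U nand V) nor (U <-> (V <-> U))))) nand ((V <-> (V nand U)) nor (V nand U))) = T ^ F = T

T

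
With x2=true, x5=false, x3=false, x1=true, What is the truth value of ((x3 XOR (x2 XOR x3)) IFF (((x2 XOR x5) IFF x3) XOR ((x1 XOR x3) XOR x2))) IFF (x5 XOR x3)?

true

x2 XOR x3 = true XOR false = true
x3 XOR (x2 XOR x3) = false XOR true = true
x2 XOR x5 = true XOR false = true
(x2 XOR x5) IFF x3 = true IFF false = false
x1 XOR x3 = true XOR false = true
(x1 XOR x3) XOR x2 = true XOR true = false
((x2 XOR x5) IFF x3) XOR ((x1 XOR x3) XOR x2) = false XOR false = false
(x3 XOR (x2 XOR x3)) IFF (((x2 XOR x5) IFF x3) XOR ((x1 XOR x3) XOR x2)) = true IFF false = false
x5 XOR x3 = false XOR false = false
((x3 XOR (x2 XOR x3)) IFF (((x2 XOR x5) IFF x3) XOR ((x1 XOR x3) XOR x2))) IFF (x5 XOR x3) = false IFF false = true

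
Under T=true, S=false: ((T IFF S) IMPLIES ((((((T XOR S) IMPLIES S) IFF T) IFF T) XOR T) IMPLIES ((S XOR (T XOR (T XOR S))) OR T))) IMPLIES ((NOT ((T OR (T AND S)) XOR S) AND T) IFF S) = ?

T IFF S = true IFF false = false
T XOR S = true XOR false = true
(T XOR S) IMPLIES S = true IMPLIES false = false
((T XOR S) IMPLIES S) IFF T = false IFF true = false
(((T XOR S) IMPLIES S) IFF T) IFF T = false IFF true = false
((((T XOR S) IMPLIES S) IFF T) IFF T) XOR T = false XOR true = true
T XOR S = true XOR false = true
T XOR (T XOR S) = true XOR true = false
S XOR (T XOR (T XOR S)) = false XOR false = false
(S XOR (T XOR (T XOR S))) OR T = false OR true = true
(((((T XOR S) IMPLIES S) IFF T) IFF T) XOR T) IMPLIES ((S XOR (T XOR (T XOR S))) OR T) = true IMPLIES true = true
(T IFF S) IMPLIES ((((((T XOR S) IMPLIES S) IFF T) IFF T) XOR T) IMPLIES ((S XOR (T XOR (T XOR S))) OR T)) = false IMPLIES true = true
T AND S = true AND false = false
T OR (T AND S) = true OR false = true
(T OR (T AND S)) XOR S = true XOR false = true
NOT ((T OR (T AND S)) XOR S) = NOT true = false
NOT ((T OR (T AND S)) XOR S) AND T = false AND true = false
(NOT ((T OR (T AND S)) XOR S) AND T) IFF S = false IFF false = true
((T IFF S) IMPLIES ((((((T XOR S) IMPLIES S) IFF T) IFF T) XOR T) IMPLIES ((S XOR (T XOR (T XOR S))) OR T))) IMPLIES ((NOT ((T OR (T AND S)) XOR S) AND T) IFF S) = true IMPLIES true = true

true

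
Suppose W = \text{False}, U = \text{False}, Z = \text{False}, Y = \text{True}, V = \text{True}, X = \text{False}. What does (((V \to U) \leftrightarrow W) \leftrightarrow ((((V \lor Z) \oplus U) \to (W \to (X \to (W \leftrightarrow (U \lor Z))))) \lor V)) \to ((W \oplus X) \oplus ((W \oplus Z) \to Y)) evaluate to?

Substituting W=\text{False}, U=\text{False}, Z=\text{False}, Y=\text{True}, V=\text{True}, X=\text{False}:
V \to U = \text{True} \to \text{False} = \text{False}
(V \to U) \leftrightarrow W = \text{False} \leftrightarrow \text{False} = \text{True}
V \lor Z = \text{True} \lor \text{False} = \text{True}
(V \lor Z) \oplus U = \text{True} \oplus \text{False} = \text{True}
U \lor Z = \text{False} \lor \text{False} = \text{False}
W \leftrightarrow (U \lor Z) = \text{False} \leftrightarrow \text{False} = \text{True}
X \to (W \leftrightarrow (U \lor Z)) = \text{False} \to \text{True} = \text{True}
W \to (X \to (W \leftrightarrow (U \lor Z))) = \text{False} \to \text{True} = \text{True}
((V \lor Z) \oplus U) \to (W \to (X \to (W \leftrightarrow (U \lor Z)))) = \text{True} \to \text{True} = \text{True}
(((V \lor Z) \oplus U) \to (W \to (X \to (W \leftrightarrow (U \lor Z))))) \lor V = \text{True} \lor \text{True} = \text{True}
((V \to U) \leftrightarrow W) \leftrightarrow ((((V \lor Z) \oplus U) \to (W \to (X \to (W \leftrightarrow (U \lor Z))))) \lor V) = \text{True} \leftrightarrow \text{True} = \text{True}
W \oplus X = \text{False} \oplus \text{False} = \text{False}
W \oplus Z = \text{False} \oplus \text{False} = \text{False}
(W \oplus Z) \to Y = \text{False} \to \text{True} = \text{True}
(W \oplus X) \oplus ((W \oplus Z) \to Y) = \text{False} \oplus \text{True} = \text{True}
(((V \to U) \leftrightarrow W) \leftrightarrow ((((V \lor Z) \oplus U) \to (W \to (X \to (W \leftrightarrow (U \lor Z))))) \lor V)) \to ((W \oplus X) \oplus ((W \oplus Z) \to Y)) = \text{True} \to \text{True} = \text{True}

\text{True}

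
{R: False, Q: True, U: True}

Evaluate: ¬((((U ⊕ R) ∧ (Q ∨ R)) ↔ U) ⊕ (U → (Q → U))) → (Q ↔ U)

U ⊕ R = True ⊕ False = True
Q ∨ R = True ∨ False = True
(U ⊕ R) ∧ (Q ∨ R) = True ∧ True = True
((U ⊕ R) ∧ (Q ∨ R)) ↔ U = True ↔ True = True
Q → U = True → True = True
U → (Q → U) = True → True = True
(((U ⊕ R) ∧ (Q ∨ R)) ↔ U) ⊕ (U → (Q → U)) = True ⊕ True = False
¬((((U ⊕ R) ∧ (Q ∨ R)) ↔ U) ⊕ (U → (Q → U))) = ¬False = True
Q ↔ U = True ↔ True = True
¬((((U ⊕ R) ∧ (Q ∨ R)) ↔ U) ⊕ (U → (Q → U))) → (Q ↔ U) = True → True = True

True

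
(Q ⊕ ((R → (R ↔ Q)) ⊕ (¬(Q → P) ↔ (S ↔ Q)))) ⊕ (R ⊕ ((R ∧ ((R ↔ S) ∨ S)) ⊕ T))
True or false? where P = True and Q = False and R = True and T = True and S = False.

False

Substituting P=True, Q=False, R=True, T=True, S=False:
R ↔ Q = True ↔ False = False
R → (R ↔ Q) = True → False = False
Q → P = False → True = True
¬(Q → P) = ¬True = False
S ↔ Q = False ↔ False = True
¬(Q → P) ↔ (S ↔ Q) = False ↔ True = False
(R → (R ↔ Q)) ⊕ (¬(Q → P) ↔ (S ↔ Q)) = False ⊕ False = False
Q ⊕ ((R → (R ↔ Q)) ⊕ (¬(Q → P) ↔ (S ↔ Q))) = False ⊕ False = False
R ↔ S = True ↔ False = False
(R ↔ S) ∨ S = False ∨ False = False
R ∧ ((R ↔ S) ∨ S) = True ∧ False = False
(R ∧ ((R ↔ S) ∨ S)) ⊕ T = False ⊕ True = True
R ⊕ ((R ∧ ((R ↔ S) ∨ S)) ⊕ T) = True ⊕ True = False
(Q ⊕ ((R → (R ↔ Q)) ⊕ (¬(Q → P) ↔ (S ↔ Q)))) ⊕ (R ⊕ ((R ∧ ((R ↔ S) ∨ S)) ⊕ T)) = False ⊕ False = False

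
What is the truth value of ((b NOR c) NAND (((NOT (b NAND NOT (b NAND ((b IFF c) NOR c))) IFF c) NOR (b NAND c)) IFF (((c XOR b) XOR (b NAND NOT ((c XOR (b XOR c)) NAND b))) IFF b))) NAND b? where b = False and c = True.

True

b NOR c = False NOR True = False
b IFF c = False IFF True = False
(b IFF c) NOR c = False NOR True = False
b NAND ((b IFF c) NOR c) = False NAND False = True
NOT (b NAND ((b IFF c) NOR c)) = NOT True = False
b NAND NOT (b NAND ((b IFF c) NOR c)) = False NAND False = True
NOT (b NAND NOT (b NAND ((b IFF c) NOR c))) = NOT True = False
NOT (b NAND NOT (b NAND ((b IFF c) NOR c))) IFF c = False IFF True = False
b NAND c = False NAND True = True
(NOT (b NAND NOT (b NAND ((b IFF c) NOR c))) IFF c) NOR (b NAND c) = False NOR True = False
c XOR b = True XOR False = True
b XOR c = False XOR True = True
c XOR (b XOR c) = True XOR True = False
(c XOR (b XOR c)) NAND b = False NAND False = True
NOT ((c XOR (b XOR c)) NAND b) = NOT True = False
b NAND NOT ((c XOR (b XOR c)) NAND b) = False NAND False = True
(c XOR b) XOR (b NAND NOT ((c XOR (b XOR c)) NAND b)) = True XOR True = False
((c XOR b) XOR (b NAND NOT ((c XOR (b XOR c)) NAND b))) IFF b = False IFF False = True
((NOT (b NAND NOT (b NAND ((b IFF c) NOR c))) IFF c) NOR (b NAND c)) IFF (((c XOR b) XOR (b NAND NOT ((c XOR (b XOR c)) NAND b))) IFF b) = False IFF True = False
(b NOR c) NAND (((NOT (b NAND NOT (b NAND ((b IFF c) NOR c))) IFF c) NOR (b NAND c)) IFF (((c XOR b) XOR (b NAND NOT ((c XOR (b XOR c)) NAND b))) IFF b)) = False NAND False = True
((b NOR c) NAND (((NOT (b NAND NOT (b NAND ((b IFF c) NOR c))) IFF c) NOR (b NAND c)) IFF (((c XOR b) XOR (b NAND NOT ((c XOR (b XOR c)) NAND b))) IFF b))) NAND b = True NAND False = True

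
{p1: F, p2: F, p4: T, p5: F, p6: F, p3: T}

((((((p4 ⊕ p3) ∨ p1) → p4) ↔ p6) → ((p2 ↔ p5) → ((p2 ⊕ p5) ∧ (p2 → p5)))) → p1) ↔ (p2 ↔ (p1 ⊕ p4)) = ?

T

Substituting p1=F, p2=F, p4=T, p5=F, p6=F, p3=T:
p4 ⊕ p3 = T ⊕ T = F
(p4 ⊕ p3) ∨ p1 = F ∨ F = F
((p4 ⊕ p3) ∨ p1) → p4 = F → T = T
(((p4 ⊕ p3) ∨ p1) → p4) ↔ p6 = T ↔ F = F
p2 ↔ p5 = F ↔ F = T
p2 ⊕ p5 = F ⊕ F = F
p2 → p5 = F → F = T
(p2 ⊕ p5) ∧ (p2 → p5) = F ∧ T = F
(p2 ↔ p5) → ((p2 ⊕ p5) ∧ (p2 → p5)) = T → F = F
((((p4 ⊕ p3) ∨ p1) → p4) ↔ p6) → ((p2 ↔ p5) → ((p2 ⊕ p5) ∧ (p2 → p5))) = F → F = T
(((((p4 ⊕ p3) ∨ p1) → p4) ↔ p6) → ((p2 ↔ p5) → ((p2 ⊕ p5) ∧ (p2 → p5)))) → p1 = T → F = F
p1 ⊕ p4 = F ⊕ T = T
p2 ↔ (p1 ⊕ p4) = F ↔ T = F
((((((p4 ⊕ p3) ∨ p1) → p4) ↔ p6) → ((p2 ↔ p5) → ((p2 ⊕ p5) ∧ (p2 → p5)))) → p1) ↔ (p2 ↔ (p1 ⊕ p4)) = F ↔ F = T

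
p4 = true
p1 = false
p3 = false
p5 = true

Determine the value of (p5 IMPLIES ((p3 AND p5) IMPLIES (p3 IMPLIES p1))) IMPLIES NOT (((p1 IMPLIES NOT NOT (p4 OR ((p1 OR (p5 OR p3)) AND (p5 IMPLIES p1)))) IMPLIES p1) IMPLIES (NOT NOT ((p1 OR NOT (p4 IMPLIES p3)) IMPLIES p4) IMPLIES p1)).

false

p3 AND p5 = false AND true = false
p3 IMPLIES p1 = false IMPLIES false = true
(p3 AND p5) IMPLIES (p3 IMPLIES p1) = false IMPLIES true = true
p5 IMPLIES ((p3 AND p5) IMPLIES (p3 IMPLIES p1)) = true IMPLIES true = true
p5 OR p3 = true OR false = true
p1 OR (p5 OR p3) = false OR true = true
p5 IMPLIES p1 = true IMPLIES false = false
(p1 OR (p5 OR p3)) AND (p5 IMPLIES p1) = true AND false = false
p4 OR ((p1 OR (p5 OR p3)) AND (p5 IMPLIES p1)) = true OR false = true
NOT (p4 OR ((p1 OR (p5 OR p3)) AND (p5 IMPLIES p1))) = NOT true = false
NOT NOT (p4 OR ((p1 OR (p5 OR p3)) AND (p5 IMPLIES p1))) = NOT false = true
p1 IMPLIES NOT NOT (p4 OR ((p1 OR (p5 OR p3)) AND (p5 IMPLIES p1))) = false IMPLIES true = true
(p1 IMPLIES NOT NOT (p4 OR ((p1 OR (p5 OR p3)) AND (p5 IMPLIES p1)))) IMPLIES p1 = true IMPLIES false = false
p4 IMPLIES p3 = true IMPLIES false = false
NOT (p4 IMPLIES p3) = NOT false = true
p1 OR NOT (p4 IMPLIES p3) = false OR true = true
(p1 OR NOT (p4 IMPLIES p3)) IMPLIES p4 = true IMPLIES true = true
NOT ((p1 OR NOT (p4 IMPLIES p3)) IMPLIES p4) = NOT true = false
NOT NOT ((p1 OR NOT (p4 IMPLIES p3)) IMPLIES p4) = NOT false = true
NOT NOT ((p1 OR NOT (p4 IMPLIES p3)) IMPLIES p4) IMPLIES p1 = true IMPLIES false = false
((p1 IMPLIES NOT NOT (p4 OR ((p1 OR (p5 OR p3)) AND (p5 IMPLIES p1)))) IMPLIES p1) IMPLIES (NOT NOT ((p1 OR NOT (p4 IMPLIES p3)) IMPLIES p4) IMPLIES p1) = false IMPLIES false = true
NOT (((p1 IMPLIES NOT NOT (p4 OR ((p1 OR (p5 OR p3)) AND (p5 IMPLIES p1)))) IMPLIES p1) IMPLIES (NOT NOT ((p1 OR NOT (p4 IMPLIES p3)) IMPLIES p4) IMPLIES p1)) = NOT true = false
(p5 IMPLIES ((p3 AND p5) IMPLIES (p3 IMPLIES p1))) IMPLIES NOT (((p1 IMPLIES NOT NOT (p4 OR ((p1 OR (p5 OR p3)) AND (p5 IMPLIES p1)))) IMPLIES p1) IMPLIES (NOT NOT ((p1 OR NOT (p4 IMPLIES p3)) IMPLIES p4) IMPLIES p1)) = true IMPLIES false = false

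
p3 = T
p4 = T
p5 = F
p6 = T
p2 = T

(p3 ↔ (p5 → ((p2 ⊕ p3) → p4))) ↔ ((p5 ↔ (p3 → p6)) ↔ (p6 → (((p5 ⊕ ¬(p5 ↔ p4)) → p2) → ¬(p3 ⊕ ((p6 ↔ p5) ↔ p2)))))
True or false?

Substituting p3=T, p4=T, p5=F, p6=T, p2=T:
p2 ⊕ p3 = T ⊕ T = F
(p2 ⊕ p3) → p4 = F → T = T
p5 → ((p2 ⊕ p3) → p4) = F → T = T
p3 ↔ (p5 → ((p2 ⊕ p3) → p4)) = T ↔ T = T
p3 → p6 = T → T = T
p5 ↔ (p3 → p6) = F ↔ T = F
p5 ↔ p4 = F ↔ T = F
¬(p5 ↔ p4) = ¬F = T
p5 ⊕ ¬(p5 ↔ p4) = F ⊕ T = T
(p5 ⊕ ¬(p5 ↔ p4)) → p2 = T → T = T
p6 ↔ p5 = T ↔ F = F
(p6 ↔ p5) ↔ p2 = F ↔ T = F
p3 ⊕ ((p6 ↔ p5) ↔ p2) = T ⊕ F = T
¬(p3 ⊕ ((p6 ↔ p5) ↔ p2)) = ¬T = F
((p5 ⊕ ¬(p5 ↔ p4)) → p2) → ¬(p3 ⊕ ((p6 ↔ p5) ↔ p2)) = T → F = F
p6 → (((p5 ⊕ ¬(p5 ↔ p4)) → p2) → ¬(p3 ⊕ ((p6 ↔ p5) ↔ p2))) = T → F = F
(p5 ↔ (p3 → p6)) ↔ (p6 → (((p5 ⊕ ¬(p5 ↔ p4)) → p2) → ¬(p3 ⊕ ((p6 ↔ p5) ↔ p2)))) = F ↔ F = T
(p3 ↔ (p5 → ((p2 ⊕ p3) → p4))) ↔ ((p5 ↔ (p3 → p6)) ↔ (p6 → (((p5 ⊕ ¬(p5 ↔ p4)) → p2) → ¬(p3 ⊕ ((p6 ↔ p5) ↔ p2))))) = T ↔ T = T

T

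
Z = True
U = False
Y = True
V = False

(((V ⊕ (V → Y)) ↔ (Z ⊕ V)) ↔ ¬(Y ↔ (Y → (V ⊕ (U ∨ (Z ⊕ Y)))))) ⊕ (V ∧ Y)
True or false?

True

Substituting Z=True, U=False, Y=True, V=False:
V → Y = False → True = True
V ⊕ (V → Y) = False ⊕ True = True
Z ⊕ V = True ⊕ False = True
(V ⊕ (V → Y)) ↔ (Z ⊕ V) = True ↔ True = True
Z ⊕ Y = True ⊕ True = False
U ∨ (Z ⊕ Y) = False ∨ False = False
V ⊕ (U ∨ (Z ⊕ Y)) = False ⊕ False = False
Y → (V ⊕ (U ∨ (Z ⊕ Y))) = True → False = False
Y ↔ (Y → (V ⊕ (U ∨ (Z ⊕ Y)))) = True ↔ False = False
¬(Y ↔ (Y → (V ⊕ (U ∨ (Z ⊕ Y))))) = ¬False = True
((V ⊕ (V → Y)) ↔ (Z ⊕ V)) ↔ ¬(Y ↔ (Y → (V ⊕ (U ∨ (Z ⊕ Y))))) = True ↔ True = True
V ∧ Y = False ∧ True = False
(((V ⊕ (V → Y)) ↔ (Z ⊕ V)) ↔ ¬(Y ↔ (Y → (V ⊕ (U ∨ (Z ⊕ Y)))))) ⊕ (V ∧ Y) = True ⊕ False = True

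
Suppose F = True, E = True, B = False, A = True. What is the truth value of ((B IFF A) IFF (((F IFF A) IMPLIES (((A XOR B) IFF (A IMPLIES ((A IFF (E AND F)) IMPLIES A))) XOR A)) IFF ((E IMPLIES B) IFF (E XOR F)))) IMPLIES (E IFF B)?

False

B IFF A = False IFF True = False
F IFF A = True IFF True = True
A XOR B = True XOR False = True
E AND F = True AND True = True
A IFF (E AND F) = True IFF True = True
(A IFF (E AND F)) IMPLIES A = True IMPLIES True = True
A IMPLIES ((A IFF (E AND F)) IMPLIES A) = True IMPLIES True = True
(A XOR B) IFF (A IMPLIES ((A IFF (E AND F)) IMPLIES A)) = True IFF True = True
((A XOR B) IFF (A IMPLIES ((A IFF (E AND F)) IMPLIES A))) XOR A = True XOR True = False
(F IFF A) IMPLIES (((A XOR B) IFF (A IMPLIES ((A IFF (E AND F)) IMPLIES A))) XOR A) = True IMPLIES False = False
E IMPLIES B = True IMPLIES False = False
E XOR F = True XOR True = False
(E IMPLIES B) IFF (E XOR F) = False IFF False = True
((F IFF A) IMPLIES (((A XOR B) IFF (A IMPLIES ((A IFF (E AND F)) IMPLIES A))) XOR A)) IFF ((E IMPLIES B) IFF (E XOR F)) = False IFF True = False
(B IFF A) IFF (((F IFF A) IMPLIES (((A XOR B) IFF (A IMPLIES ((A IFF (E AND F)) IMPLIES A))) XOR A)) IFF ((E IMPLIES B) IFF (E XOR F))) = False IFF False = True
E IFF B = True IFF False = False
((B IFF A) IFF (((F IFF A) IMPLIES (((A XOR B) IFF (A IMPLIES ((A IFF (E AND F)) IMPLIES A))) XOR A)) IFF ((E IMPLIES B) IFF (E XOR F)))) IMPLIES (E IFF B) = True IMPLIES False = False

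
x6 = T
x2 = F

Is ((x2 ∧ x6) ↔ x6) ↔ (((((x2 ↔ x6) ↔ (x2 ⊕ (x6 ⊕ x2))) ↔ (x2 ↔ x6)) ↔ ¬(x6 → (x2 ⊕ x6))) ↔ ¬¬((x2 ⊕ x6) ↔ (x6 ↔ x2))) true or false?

F

x2 ∧ x6 = F ∧ T = F
(x2 ∧ x6) ↔ x6 = F ↔ T = F
x2 ↔ x6 = F ↔ T = F
x6 ⊕ x2 = T ⊕ F = T
x2 ⊕ (x6 ⊕ x2) = F ⊕ T = T
(x2 ↔ x6) ↔ (x2 ⊕ (x6 ⊕ x2)) = F ↔ T = F
x2 ↔ x6 = F ↔ T = F
((x2 ↔ x6) ↔ (x2 ⊕ (x6 ⊕ x2))) ↔ (x2 ↔ x6) = F ↔ F = T
x2 ⊕ x6 = F ⊕ T = T
x6 → (x2 ⊕ x6) = T → T = T
¬(x6 → (x2 ⊕ x6)) = ¬T = F
(((x2 ↔ x6) ↔ (x2 ⊕ (x6 ⊕ x2))) ↔ (x2 ↔ x6)) ↔ ¬(x6 → (x2 ⊕ x6)) = T ↔ F = F
x2 ⊕ x6 = F ⊕ T = T
x6 ↔ x2 = T ↔ F = F
(x2 ⊕ x6) ↔ (x6 ↔ x2) = T ↔ F = F
¬((x2 ⊕ x6) ↔ (x6 ↔ x2)) = ¬F = T
¬¬((x2 ⊕ x6) ↔ (x6 ↔ x2)) = ¬T = F
((((x2 ↔ x6) ↔ (x2 ⊕ (x6 ⊕ x2))) ↔ (x2 ↔ x6)) ↔ ¬(x6 → (x2 ⊕ x6))) ↔ ¬¬((x2 ⊕ x6) ↔ (x6 ↔ x2)) = F ↔ F = T
((x2 ∧ x6) ↔ x6) ↔ (((((x2 ↔ x6) ↔ (x2 ⊕ (x6 ⊕ x2))) ↔ (x2 ↔ x6)) ↔ ¬(x6 → (x2 ⊕ x6))) ↔ ¬¬((x2 ⊕ x6) ↔ (x6 ↔ x2))) = F ↔ T = F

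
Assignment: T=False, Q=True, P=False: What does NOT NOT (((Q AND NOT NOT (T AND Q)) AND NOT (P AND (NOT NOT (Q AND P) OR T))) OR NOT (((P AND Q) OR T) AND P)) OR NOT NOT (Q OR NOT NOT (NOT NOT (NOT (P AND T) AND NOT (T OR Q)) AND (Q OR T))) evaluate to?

True

T AND Q = False AND True = False
NOT (T AND Q) = NOT False = True
NOT NOT (T AND Q) = NOT True = False
Q AND NOT NOT (T AND Q) = True AND False = False
Q AND P = True AND False = False
NOT (Q AND P) = NOT False = True
NOT NOT (Q AND P) = NOT True = False
NOT NOT (Q AND P) OR T = False OR False = False
P AND (NOT NOT (Q AND P) OR T) = False AND False = False
NOT (P AND (NOT NOT (Q AND P) OR T)) = NOT False = True
(Q AND NOT NOT (T AND Q)) AND NOT (P AND (NOT NOT (Q AND P) OR T)) = False AND True = False
P AND Q = False AND True = False
(P AND Q) OR T = False OR False = False
((P AND Q) OR T) AND P = False AND False = False
NOT (((P AND Q) OR T) AND P) = NOT False = True
((Q AND NOT NOT (T AND Q)) AND NOT (P AND (NOT NOT (Q AND P) OR T))) OR NOT (((P AND Q) OR T) AND P) = False OR True = True
NOT (((Q AND NOT NOT (T AND Q)) AND NOT (P AND (NOT NOT (Q AND P) OR T))) OR NOT (((P AND Q) OR T) AND P)) = NOT True = False
NOT NOT (((Q AND NOT NOT (T AND Q)) AND NOT (P AND (NOT NOT (Q AND P) OR T))) OR NOT (((P AND Q) OR T) AND P)) = NOT False = True
P AND T = False AND False = False
NOT (P AND T) = NOT False = True
T OR Q = False OR True = True
NOT (T OR Q) = NOT True = False
NOT (P AND T) AND NOT (T OR Q) = True AND False = False
NOT (NOT (P AND T) AND NOT (T OR Q)) = NOT False = True
NOT NOT (NOT (P AND T) AND NOT (T OR Q)) = NOT True = False
Q OR T = True OR False = True
NOT NOT (NOT (P AND T) AND NOT (T OR Q)) AND (Q OR T) = False AND True = False
NOT (NOT NOT (NOT (P AND T) AND NOT (T OR Q)) AND (Q OR T)) = NOT False = True
NOT NOT (NOT NOT (NOT (P AND T) AND NOT (T OR Q)) AND (Q OR T)) = NOT True = False
Q OR NOT NOT (NOT NOT (NOT (P AND T) AND NOT (T OR Q)) AND (Q OR T)) = True OR False = True
NOT (Q OR NOT NOT (NOT NOT (NOT (P AND T) AND NOT (T OR Q)) AND (Q OR T))) = NOT True = False
NOT NOT (Q OR NOT NOT (NOT NOT (NOT (P AND T) AND NOT (T OR Q)) AND (Q OR T))) = NOT False = True
NOT NOT (((Q AND NOT NOT (T AND Q)) AND NOT (P AND (NOT NOT (Q AND P) OR T))) OR NOT (((P AND Q) OR T) AND P)) OR NOT NOT (Q OR NOT NOT (NOT NOT (NOT (P AND T) AND NOT (T OR Q)) AND (Q OR T))) = True OR True = True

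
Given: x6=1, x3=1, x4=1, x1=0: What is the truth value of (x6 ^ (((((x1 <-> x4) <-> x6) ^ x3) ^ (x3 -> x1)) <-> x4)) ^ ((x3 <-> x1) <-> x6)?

Substituting x6=1, x3=1, x4=1, x1=0:
x1 <-> x4 = 0 <-> 1 = 0
(x1 <-> x4) <-> x6 = 0 <-> 1 = 0
((x1 <-> x4) <-> x6) ^ x3 = 0 ^ 1 = 1
x3 -> x1 = 1 -> 0 = 0
(((x1 <-> x4) <-> x6) ^ x3) ^ (x3 -> x1) = 1 ^ 0 = 1
((((x1 <-> x4) <-> x6) ^ x3) ^ (x3 -> x1)) <-> x4 = 1 <-> 1 = 1
x6 ^ (((((x1 <-> x4) <-> x6) ^ x3) ^ (x3 -> x1)) <-> x4) = 1 ^ 1 = 0
x3 <-> x1 = 1 <-> 0 = 0
(x3 <-> x1) <-> x6 = 0 <-> 1 = 0
(x6 ^ (((((x1 <-> x4) <-> x6) ^ x3) ^ (x3 -> x1)) <-> x4)) ^ ((x3 <-> x1) <-> x6) = 0 ^ 0 = 0

0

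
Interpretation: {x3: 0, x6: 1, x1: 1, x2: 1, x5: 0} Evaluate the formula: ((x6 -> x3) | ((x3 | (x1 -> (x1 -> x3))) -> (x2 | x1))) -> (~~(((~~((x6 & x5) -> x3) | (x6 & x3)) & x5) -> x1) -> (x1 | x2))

x6 -> x3 = 1 -> 0 = 0
x1 -> x3 = 1 -> 0 = 0
x1 -> (x1 -> x3) = 1 -> 0 = 0
x3 | (x1 -> (x1 -> x3)) = 0 | 0 = 0
x2 | x1 = 1 | 1 = 1
(x3 | (x1 -> (x1 -> x3))) -> (x2 | x1) = 0 -> 1 = 1
(x6 -> x3) | ((x3 | (x1 -> (x1 -> x3))) -> (x2 | x1)) = 0 | 1 = 1
x6 & x5 = 1 & 0 = 0
(x6 & x5) -> x3 = 0 -> 0 = 1
~((x6 & x5) -> x3) = ~1 = 0
~~((x6 & x5) -> x3) = ~0 = 1
x6 & x3 = 1 & 0 = 0
~~((x6 & x5) -> x3) | (x6 & x3) = 1 | 0 = 1
(~~((x6 & x5) -> x3) | (x6 & x3)) & x5 = 1 & 0 = 0
((~~((x6 & x5) -> x3) | (x6 & x3)) & x5) -> x1 = 0 -> 1 = 1
~(((~~((x6 & x5) -> x3) | (x6 & x3)) & x5) -> x1) = ~1 = 0
~~(((~~((x6 & x5) -> x3) | (x6 & x3)) & x5) -> x1) = ~0 = 1
x1 | x2 = 1 | 1 = 1
~~(((~~((x6 & x5) -> x3) | (x6 & x3)) & x5) -> x1) -> (x1 | x2) = 1 -> 1 = 1
((x6 -> x3) | ((x3 | (x1 -> (x1 -> x3))) -> (x2 | x1))) -> (~~(((~~((x6 & x5) -> x3) | (x6 & x3)) & x5) -> x1) -> (x1 | x2)) = 1 -> 1 = 1

1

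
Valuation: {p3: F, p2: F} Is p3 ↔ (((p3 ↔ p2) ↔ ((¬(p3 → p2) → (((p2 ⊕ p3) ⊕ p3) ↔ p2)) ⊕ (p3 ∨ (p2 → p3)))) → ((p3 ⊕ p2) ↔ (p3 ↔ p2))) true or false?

F

p3 ↔ p2 = F ↔ F = T
p3 → p2 = F → F = T
¬(p3 → p2) = ¬T = F
p2 ⊕ p3 = F ⊕ F = F
(p2 ⊕ p3) ⊕ p3 = F ⊕ F = F
((p2 ⊕ p3) ⊕ p3) ↔ p2 = F ↔ F = T
¬(p3 → p2) → (((p2 ⊕ p3) ⊕ p3) ↔ p2) = F → T = T
p2 → p3 = F → F = T
p3 ∨ (p2 → p3) = F ∨ T = T
(¬(p3 → p2) → (((p2 ⊕ p3) ⊕ p3) ↔ p2)) ⊕ (p3 ∨ (p2 → p3)) = T ⊕ T = F
(p3 ↔ p2) ↔ ((¬(p3 → p2) → (((p2 ⊕ p3) ⊕ p3) ↔ p2)) ⊕ (p3 ∨ (p2 → p3))) = T ↔ F = F
p3 ⊕ p2 = F ⊕ F = F
p3 ↔ p2 = F ↔ F = T
(p3 ⊕ p2) ↔ (p3 ↔ p2) = F ↔ T = F
((p3 ↔ p2) ↔ ((¬(p3 → p2) → (((p2 ⊕ p3) ⊕ p3) ↔ p2)) ⊕ (p3 ∨ (p2 → p3)))) → ((p3 ⊕ p2) ↔ (p3 ↔ p2)) = F → F = T
p3 ↔ (((p3 ↔ p2) ↔ ((¬(p3 → p2) → (((p2 ⊕ p3) ⊕ p3) ↔ p2)) ⊕ (p3 ∨ (p2 → p3)))) → ((p3 ⊕ p2) ↔ (p3 ↔ p2))) = F ↔ T = F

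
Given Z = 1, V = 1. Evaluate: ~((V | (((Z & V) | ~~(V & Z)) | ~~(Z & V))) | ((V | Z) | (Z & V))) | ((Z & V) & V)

Z & V = 1 & 1 = 1
V & Z = 1 & 1 = 1
~(V & Z) = ~1 = 0
~~(V & Z) = ~0 = 1
(Z & V) | ~~(V & Z) = 1 | 1 = 1
Z & V = 1 & 1 = 1
~(Z & V) = ~1 = 0
~~(Z & V) = ~0 = 1
((Z & V) | ~~(V & Z)) | ~~(Z & V) = 1 | 1 = 1
V | (((Z & V) | ~~(V & Z)) | ~~(Z & V)) = 1 | 1 = 1
V | Z = 1 | 1 = 1
Z & V = 1 & 1 = 1
(V | Z) | (Z & V) = 1 | 1 = 1
(V | (((Z & V) | ~~(V & Z)) | ~~(Z & V))) | ((V | Z) | (Z & V)) = 1 | 1 = 1
~((V | (((Z & V) | ~~(V & Z)) | ~~(Z & V))) | ((V | Z) | (Z & V))) = ~1 = 0
Z & V = 1 & 1 = 1
(Z & V) & V = 1 & 1 = 1
~((V | (((Z & V) | ~~(V & Z)) | ~~(Z & V))) | ((V | Z) | (Z & V))) | ((Z & V) & V) = 0 | 1 = 1

1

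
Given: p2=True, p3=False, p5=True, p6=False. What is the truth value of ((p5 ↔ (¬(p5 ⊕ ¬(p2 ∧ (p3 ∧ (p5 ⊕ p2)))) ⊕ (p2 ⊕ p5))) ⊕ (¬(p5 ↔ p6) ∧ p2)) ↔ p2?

False

p5 ⊕ p2 = True ⊕ True = False
p3 ∧ (p5 ⊕ p2) = False ∧ False = False
p2 ∧ (p3 ∧ (p5 ⊕ p2)) = True ∧ False = False
¬(p2 ∧ (p3 ∧ (p5 ⊕ p2))) = ¬False = True
p5 ⊕ ¬(p2 ∧ (p3 ∧ (p5 ⊕ p2))) = True ⊕ True = False
¬(p5 ⊕ ¬(p2 ∧ (p3 ∧ (p5 ⊕ p2)))) = ¬False = True
p2 ⊕ p5 = True ⊕ True = False
¬(p5 ⊕ ¬(p2 ∧ (p3 ∧ (p5 ⊕ p2)))) ⊕ (p2 ⊕ p5) = True ⊕ False = True
p5 ↔ (¬(p5 ⊕ ¬(p2 ∧ (p3 ∧ (p5 ⊕ p2)))) ⊕ (p2 ⊕ p5)) = True ↔ True = True
p5 ↔ p6 = True ↔ False = False
¬(p5 ↔ p6) = ¬False = True
¬(p5 ↔ p6) ∧ p2 = True ∧ True = True
(p5 ↔ (¬(p5 ⊕ ¬(p2 ∧ (p3 ∧ (p5 ⊕ p2)))) ⊕ (p2 ⊕ p5))) ⊕ (¬(p5 ↔ p6) ∧ p2) = True ⊕ True = False
((p5 ↔ (¬(p5 ⊕ ¬(p2 ∧ (p3 ∧ (p5 ⊕ p2)))) ⊕ (p2 ⊕ p5))) ⊕ (¬(p5 ↔ p6) ∧ p2)) ↔ p2 = False ↔ True = False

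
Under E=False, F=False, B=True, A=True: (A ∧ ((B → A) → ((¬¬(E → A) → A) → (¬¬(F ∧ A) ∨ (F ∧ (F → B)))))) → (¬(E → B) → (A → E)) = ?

B → A = True → True = True
E → A = False → True = True
¬(E → A) = ¬True = False
¬¬(E → A) = ¬False = True
¬¬(E → A) → A = True → True = True
F ∧ A = False ∧ True = False
¬(F ∧ A) = ¬False = True
¬¬(F ∧ A) = ¬True = False
F → B = False → True = True
F ∧ (F → B) = False ∧ True = False
¬¬(F ∧ A) ∨ (F ∧ (F → B)) = False ∨ False = False
(¬¬(E → A) → A) → (¬¬(F ∧ A) ∨ (F ∧ (F → B))) = True → False = False
(B → A) → ((¬¬(E → A) → A) → (¬¬(F ∧ A) ∨ (F ∧ (F → B)))) = True → False = False
A ∧ ((B → A) → ((¬¬(E → A) → A) → (¬¬(F ∧ A) ∨ (F ∧ (F → B))))) = True ∧ False = False
E → B = False → True = True
¬(E → B) = ¬True = False
A → E = True → False = False
¬(E → B) → (A → E) = False → False = True
(A ∧ ((B → A) → ((¬¬(E → A) → A) → (¬¬(F ∧ A) ∨ (F ∧ (F → B)))))) → (¬(E → B) → (A → E)) = False → True = True

True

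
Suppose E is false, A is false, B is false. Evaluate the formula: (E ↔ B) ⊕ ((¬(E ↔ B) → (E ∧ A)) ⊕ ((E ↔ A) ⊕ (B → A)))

E ↔ B = False ↔ False = True
E ↔ B = False ↔ False = True
¬(E ↔ B) = ¬True = False
E ∧ A = False ∧ False = False
¬(E ↔ B) → (E ∧ A) = False → False = True
E ↔ A = False ↔ False = True
B → A = False → False = True
(E ↔ A) ⊕ (B → A) = True ⊕ True = False
(¬(E ↔ B) → (E ∧ A)) ⊕ ((E ↔ A) ⊕ (B → A)) = True ⊕ False = True
(E ↔ B) ⊕ ((¬(E ↔ B) → (E ∧ A)) ⊕ ((E ↔ A) ⊕ (B → A))) = True ⊕ True = False

False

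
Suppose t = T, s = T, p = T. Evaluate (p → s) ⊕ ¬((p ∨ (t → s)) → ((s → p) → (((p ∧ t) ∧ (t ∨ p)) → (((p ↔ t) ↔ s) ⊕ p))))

F

p → s = T → T = T
t → s = T → T = T
p ∨ (t → s) = T ∨ T = T
s → p = T → T = T
p ∧ t = T ∧ T = T
t ∨ p = T ∨ T = T
(p ∧ t) ∧ (t ∨ p) = T ∧ T = T
p ↔ t = T ↔ T = T
(p ↔ t) ↔ s = T ↔ T = T
((p ↔ t) ↔ s) ⊕ p = T ⊕ T = F
((p ∧ t) ∧ (t ∨ p)) → (((p ↔ t) ↔ s) ⊕ p) = T → F = F
(s → p) → (((p ∧ t) ∧ (t ∨ p)) → (((p ↔ t) ↔ s) ⊕ p)) = T → F = F
(p ∨ (t → s)) → ((s → p) → (((p ∧ t) ∧ (t ∨ p)) → (((p ↔ t) ↔ s) ⊕ p))) = T → F = F
¬((p ∨ (t → s)) → ((s → p) → (((p ∧ t) ∧ (t ∨ p)) → (((p ↔ t) ↔ s) ⊕ p)))) = ¬F = T
(p → s) ⊕ ¬((p ∨ (t → s)) → ((s → p) → (((p ∧ t) ∧ (t ∨ p)) → (((p ↔ t) ↔ s) ⊕ p)))) = T ⊕ T = F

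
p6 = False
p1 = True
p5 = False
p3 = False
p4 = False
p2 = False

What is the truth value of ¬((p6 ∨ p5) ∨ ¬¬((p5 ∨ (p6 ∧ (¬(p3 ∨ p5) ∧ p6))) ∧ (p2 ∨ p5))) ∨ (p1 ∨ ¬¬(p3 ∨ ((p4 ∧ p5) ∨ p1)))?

p6 ∨ p5 = False ∨ False = False
p3 ∨ p5 = False ∨ False = False
¬(p3 ∨ p5) = ¬False = True
¬(p3 ∨ p5) ∧ p6 = True ∧ False = False
p6 ∧ (¬(p3 ∨ p5) ∧ p6) = False ∧ False = False
p5 ∨ (p6 ∧ (¬(p3 ∨ p5) ∧ p6)) = False ∨ False = False
p2 ∨ p5 = False ∨ False = False
(p5 ∨ (p6 ∧ (¬(p3 ∨ p5) ∧ p6))) ∧ (p2 ∨ p5) = False ∧ False = False
¬((p5 ∨ (p6 ∧ (¬(p3 ∨ p5) ∧ p6))) ∧ (p2 ∨ p5)) = ¬False = True
¬¬((p5 ∨ (p6 ∧ (¬(p3 ∨ p5) ∧ p6))) ∧ (p2 ∨ p5)) = ¬True = False
(p6 ∨ p5) ∨ ¬¬((p5 ∨ (p6 ∧ (¬(p3 ∨ p5) ∧ p6))) ∧ (p2 ∨ p5)) = False ∨ False = False
¬((p6 ∨ p5) ∨ ¬¬((p5 ∨ (p6 ∧ (¬(p3 ∨ p5) ∧ p6))) ∧ (p2 ∨ p5))) = ¬False = True
p4 ∧ p5 = False ∧ False = False
(p4 ∧ p5) ∨ p1 = False ∨ True = True
p3 ∨ ((p4 ∧ p5) ∨ p1) = False ∨ True = True
¬(p3 ∨ ((p4 ∧ p5) ∨ p1)) = ¬True = False
¬¬(p3 ∨ ((p4 ∧ p5) ∨ p1)) = ¬False = True
p1 ∨ ¬¬(p3 ∨ ((p4 ∧ p5) ∨ p1)) = True ∨ True = True
¬((p6 ∨ p5) ∨ ¬¬((p5 ∨ (p6 ∧ (¬(p3 ∨ p5) ∧ p6))) ∧ (p2 ∨ p5))) ∨ (p1 ∨ ¬¬(p3 ∨ ((p4 ∧ p5) ∨ p1))) = True ∨ True = True

True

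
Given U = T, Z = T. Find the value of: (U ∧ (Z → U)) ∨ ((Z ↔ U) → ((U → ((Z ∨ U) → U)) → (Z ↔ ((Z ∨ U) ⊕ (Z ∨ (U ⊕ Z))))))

T

Z → U = T → T = T
U ∧ (Z → U) = T ∧ T = T
Z ↔ U = T ↔ T = T
Z ∨ U = T ∨ T = T
(Z ∨ U) → U = T → T = T
U → ((Z ∨ U) → U) = T → T = T
Z ∨ U = T ∨ T = T
U ⊕ Z = T ⊕ T = F
Z ∨ (U ⊕ Z) = T ∨ F = T
(Z ∨ U) ⊕ (Z ∨ (U ⊕ Z)) = T ⊕ T = F
Z ↔ ((Z ∨ U) ⊕ (Z ∨ (U ⊕ Z))) = T ↔ F = F
(U → ((Z ∨ U) → U)) → (Z ↔ ((Z ∨ U) ⊕ (Z ∨ (U ⊕ Z)))) = T → F = F
(Z ↔ U) → ((U → ((Z ∨ U) → U)) → (Z ↔ ((Z ∨ U) ⊕ (Z ∨ (U ⊕ Z))))) = T → F = F
(U ∧ (Z → U)) ∨ ((Z ↔ U) → ((U → ((Z ∨ U) → U)) → (Z ↔ ((Z ∨ U) ⊕ (Z ∨ (U ⊕ Z)))))) = T ∨ F = T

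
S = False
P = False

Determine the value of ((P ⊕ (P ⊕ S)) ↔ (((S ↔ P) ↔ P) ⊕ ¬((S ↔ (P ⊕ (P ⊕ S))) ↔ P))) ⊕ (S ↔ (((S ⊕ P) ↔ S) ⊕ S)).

Substituting S=False, P=False:
P ⊕ S = False ⊕ False = False
P ⊕ (P ⊕ S) = False ⊕ False = False
S ↔ P = False ↔ False = True
(S ↔ P) ↔ P = True ↔ False = False
P ⊕ S = False ⊕ False = False
P ⊕ (P ⊕ S) = False ⊕ False = False
S ↔ (P ⊕ (P ⊕ S)) = False ↔ False = True
(S ↔ (P ⊕ (P ⊕ S))) ↔ P = True ↔ False = False
¬((S ↔ (P ⊕ (P ⊕ S))) ↔ P) = ¬False = True
((S ↔ P) ↔ P) ⊕ ¬((S ↔ (P ⊕ (P ⊕ S))) ↔ P) = False ⊕ True = True
(P ⊕ (P ⊕ S)) ↔ (((S ↔ P) ↔ P) ⊕ ¬((S ↔ (P ⊕ (P ⊕ S))) ↔ P)) = False ↔ True = False
S ⊕ P = False ⊕ False = False
(S ⊕ P) ↔ S = False ↔ False = True
((S ⊕ P) ↔ S) ⊕ S = True ⊕ False = True
S ↔ (((S ⊕ P) ↔ S) ⊕ S) = False ↔ True = False
((P ⊕ (P ⊕ S)) ↔ (((S ↔ P) ↔ P) ⊕ ¬((S ↔ (P ⊕ (P ⊕ S))) ↔ P))) ⊕ (S ↔ (((S ⊕ P) ↔ S) ⊕ S)) = False ⊕ False = False

False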